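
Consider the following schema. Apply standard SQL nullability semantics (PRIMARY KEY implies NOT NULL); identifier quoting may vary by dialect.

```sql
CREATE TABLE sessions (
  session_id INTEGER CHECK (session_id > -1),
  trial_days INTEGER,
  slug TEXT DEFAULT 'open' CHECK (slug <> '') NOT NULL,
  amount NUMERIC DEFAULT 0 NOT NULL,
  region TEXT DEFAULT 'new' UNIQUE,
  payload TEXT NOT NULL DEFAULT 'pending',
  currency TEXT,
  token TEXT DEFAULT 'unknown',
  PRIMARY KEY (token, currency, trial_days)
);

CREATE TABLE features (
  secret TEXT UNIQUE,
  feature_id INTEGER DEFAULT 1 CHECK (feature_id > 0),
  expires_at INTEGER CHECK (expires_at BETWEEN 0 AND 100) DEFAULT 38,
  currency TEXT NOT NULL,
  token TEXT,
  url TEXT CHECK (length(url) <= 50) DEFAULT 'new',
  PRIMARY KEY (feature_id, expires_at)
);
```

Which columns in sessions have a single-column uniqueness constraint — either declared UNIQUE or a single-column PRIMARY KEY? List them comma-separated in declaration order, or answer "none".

- session_id: no UNIQUE or single-column PK constraint.
- trial_days: part of a composite PRIMARY KEY — only the tuple is unique, not this column on its own.
- slug: no UNIQUE or single-column PK constraint.
- amount: no UNIQUE or single-column PK constraint.
- region: declared UNIQUE → unique.
- payload: no UNIQUE or single-column PK constraint.
- currency: part of a composite PRIMARY KEY — only the tuple is unique, not this column on its own.
- token: part of a composite PRIMARY KEY — only the tuple is unique, not this column on its own.

region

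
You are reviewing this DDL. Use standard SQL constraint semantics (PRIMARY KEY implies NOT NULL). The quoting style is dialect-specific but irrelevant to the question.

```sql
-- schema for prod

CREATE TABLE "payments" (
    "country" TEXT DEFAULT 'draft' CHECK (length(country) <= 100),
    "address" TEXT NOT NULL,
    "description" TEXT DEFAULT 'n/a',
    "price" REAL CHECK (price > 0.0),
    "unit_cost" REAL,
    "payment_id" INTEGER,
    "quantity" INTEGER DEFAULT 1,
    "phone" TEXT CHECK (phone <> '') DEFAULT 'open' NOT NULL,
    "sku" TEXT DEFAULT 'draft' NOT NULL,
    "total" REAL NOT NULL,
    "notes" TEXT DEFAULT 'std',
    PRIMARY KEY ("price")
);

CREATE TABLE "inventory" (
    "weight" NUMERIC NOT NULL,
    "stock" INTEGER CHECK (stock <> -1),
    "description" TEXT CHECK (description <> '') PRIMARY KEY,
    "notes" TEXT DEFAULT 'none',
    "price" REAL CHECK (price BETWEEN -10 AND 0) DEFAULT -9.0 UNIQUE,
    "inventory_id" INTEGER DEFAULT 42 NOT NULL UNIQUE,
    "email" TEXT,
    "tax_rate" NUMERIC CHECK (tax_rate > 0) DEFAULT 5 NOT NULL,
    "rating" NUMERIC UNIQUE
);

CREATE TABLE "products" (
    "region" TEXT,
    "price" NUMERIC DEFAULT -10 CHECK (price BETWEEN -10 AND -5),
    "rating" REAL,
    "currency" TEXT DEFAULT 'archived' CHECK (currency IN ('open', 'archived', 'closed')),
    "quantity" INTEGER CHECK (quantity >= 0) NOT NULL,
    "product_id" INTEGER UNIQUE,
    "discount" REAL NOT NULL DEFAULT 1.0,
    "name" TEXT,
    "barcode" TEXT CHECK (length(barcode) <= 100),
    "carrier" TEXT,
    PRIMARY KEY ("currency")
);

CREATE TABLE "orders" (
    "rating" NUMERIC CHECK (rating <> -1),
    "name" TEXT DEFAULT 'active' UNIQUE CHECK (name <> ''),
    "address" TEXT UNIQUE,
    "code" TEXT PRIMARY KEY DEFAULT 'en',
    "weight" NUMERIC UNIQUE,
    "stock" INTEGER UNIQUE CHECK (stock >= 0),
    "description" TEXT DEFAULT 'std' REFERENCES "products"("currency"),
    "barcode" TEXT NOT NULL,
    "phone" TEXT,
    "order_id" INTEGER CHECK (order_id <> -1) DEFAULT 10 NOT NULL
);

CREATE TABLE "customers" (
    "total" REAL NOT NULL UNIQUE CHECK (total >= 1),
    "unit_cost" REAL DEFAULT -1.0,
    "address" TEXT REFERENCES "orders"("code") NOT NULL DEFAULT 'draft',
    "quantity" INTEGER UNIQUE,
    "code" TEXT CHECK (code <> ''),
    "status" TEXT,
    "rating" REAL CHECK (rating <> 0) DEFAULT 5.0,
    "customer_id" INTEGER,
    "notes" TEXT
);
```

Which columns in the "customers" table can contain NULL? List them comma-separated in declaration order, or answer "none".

unit_cost, quantity, code, status, rating, customer_id, notes

- total: declared NOT NULL → not nullable.
- unit_cost: DEFAULT only fills an omitted column; an explicit NULL is still allowed → nullable.
- address: declared NOT NULL → not nullable.
- quantity: UNIQUE does not imply NOT NULL → nullable.
- code: CHECK does not forbid NULL (a CHECK constraint passes when its expression is NULL) → nullable.
- status: no NOT NULL constraint applies → nullable.
- rating: CHECK does not forbid NULL (a CHECK constraint passes when its expression is NULL) → nullable.
- customer_id: no NOT NULL constraint applies → nullable.
- notes: no NOT NULL constraint applies → nullable.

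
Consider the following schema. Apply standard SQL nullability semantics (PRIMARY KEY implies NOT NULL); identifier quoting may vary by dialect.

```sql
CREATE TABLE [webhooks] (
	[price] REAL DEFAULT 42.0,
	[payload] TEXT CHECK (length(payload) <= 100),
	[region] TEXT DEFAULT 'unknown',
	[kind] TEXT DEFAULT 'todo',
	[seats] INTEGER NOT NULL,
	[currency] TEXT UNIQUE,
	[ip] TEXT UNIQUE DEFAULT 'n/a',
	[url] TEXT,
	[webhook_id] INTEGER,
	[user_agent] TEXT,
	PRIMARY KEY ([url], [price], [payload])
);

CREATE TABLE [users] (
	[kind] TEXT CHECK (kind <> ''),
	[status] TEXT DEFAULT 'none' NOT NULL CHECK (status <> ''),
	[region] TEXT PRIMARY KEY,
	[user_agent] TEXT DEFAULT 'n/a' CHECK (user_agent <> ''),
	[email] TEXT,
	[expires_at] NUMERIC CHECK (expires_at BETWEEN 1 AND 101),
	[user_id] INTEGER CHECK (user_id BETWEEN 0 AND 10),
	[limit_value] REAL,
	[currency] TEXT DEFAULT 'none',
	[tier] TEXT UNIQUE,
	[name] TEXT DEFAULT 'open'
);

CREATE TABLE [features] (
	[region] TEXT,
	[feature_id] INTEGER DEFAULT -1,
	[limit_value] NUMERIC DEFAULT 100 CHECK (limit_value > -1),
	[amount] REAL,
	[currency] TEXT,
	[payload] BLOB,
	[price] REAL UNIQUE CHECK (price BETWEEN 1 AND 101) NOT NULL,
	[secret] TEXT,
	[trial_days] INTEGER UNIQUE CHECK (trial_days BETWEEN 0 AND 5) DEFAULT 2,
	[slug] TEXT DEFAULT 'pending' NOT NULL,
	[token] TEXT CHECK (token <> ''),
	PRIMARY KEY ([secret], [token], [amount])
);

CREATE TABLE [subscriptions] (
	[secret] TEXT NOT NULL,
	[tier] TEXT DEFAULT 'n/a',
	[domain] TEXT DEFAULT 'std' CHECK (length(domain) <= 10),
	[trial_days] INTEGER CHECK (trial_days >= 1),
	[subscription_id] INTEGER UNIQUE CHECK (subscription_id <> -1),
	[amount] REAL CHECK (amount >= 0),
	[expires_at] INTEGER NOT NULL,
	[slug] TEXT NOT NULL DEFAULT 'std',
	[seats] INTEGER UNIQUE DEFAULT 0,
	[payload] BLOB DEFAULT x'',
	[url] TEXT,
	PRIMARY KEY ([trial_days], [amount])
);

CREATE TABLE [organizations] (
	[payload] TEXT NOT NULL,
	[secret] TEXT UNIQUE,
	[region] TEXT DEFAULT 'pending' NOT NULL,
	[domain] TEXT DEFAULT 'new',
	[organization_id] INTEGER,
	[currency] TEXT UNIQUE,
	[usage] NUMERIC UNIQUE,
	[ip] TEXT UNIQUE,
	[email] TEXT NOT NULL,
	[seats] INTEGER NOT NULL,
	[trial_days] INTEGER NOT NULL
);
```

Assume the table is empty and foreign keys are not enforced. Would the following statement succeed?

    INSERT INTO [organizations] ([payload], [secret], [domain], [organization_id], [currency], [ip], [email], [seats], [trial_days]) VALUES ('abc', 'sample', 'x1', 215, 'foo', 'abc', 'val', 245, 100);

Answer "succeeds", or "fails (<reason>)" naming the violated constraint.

NOT NULL columns: email is supplied; payload is supplied; region defaults to 'pending'; seats is supplied; trial_days is supplied.
No constraint is violated.

succeeds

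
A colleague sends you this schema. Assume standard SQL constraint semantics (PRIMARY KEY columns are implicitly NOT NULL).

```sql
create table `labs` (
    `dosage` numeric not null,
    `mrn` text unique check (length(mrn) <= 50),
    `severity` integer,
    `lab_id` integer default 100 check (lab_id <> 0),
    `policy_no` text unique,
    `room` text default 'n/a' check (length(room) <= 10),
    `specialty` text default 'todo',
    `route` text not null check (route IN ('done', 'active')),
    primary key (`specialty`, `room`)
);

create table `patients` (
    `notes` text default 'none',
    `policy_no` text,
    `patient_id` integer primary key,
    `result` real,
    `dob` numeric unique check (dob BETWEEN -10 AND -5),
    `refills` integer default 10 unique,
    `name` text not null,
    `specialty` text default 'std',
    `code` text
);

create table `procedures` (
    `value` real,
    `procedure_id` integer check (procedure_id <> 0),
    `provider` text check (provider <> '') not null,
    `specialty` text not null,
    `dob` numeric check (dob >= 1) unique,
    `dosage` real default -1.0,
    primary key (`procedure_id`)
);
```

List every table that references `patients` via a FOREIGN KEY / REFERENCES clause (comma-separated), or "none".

No REFERENCES clause anywhere in the schema names patients.

none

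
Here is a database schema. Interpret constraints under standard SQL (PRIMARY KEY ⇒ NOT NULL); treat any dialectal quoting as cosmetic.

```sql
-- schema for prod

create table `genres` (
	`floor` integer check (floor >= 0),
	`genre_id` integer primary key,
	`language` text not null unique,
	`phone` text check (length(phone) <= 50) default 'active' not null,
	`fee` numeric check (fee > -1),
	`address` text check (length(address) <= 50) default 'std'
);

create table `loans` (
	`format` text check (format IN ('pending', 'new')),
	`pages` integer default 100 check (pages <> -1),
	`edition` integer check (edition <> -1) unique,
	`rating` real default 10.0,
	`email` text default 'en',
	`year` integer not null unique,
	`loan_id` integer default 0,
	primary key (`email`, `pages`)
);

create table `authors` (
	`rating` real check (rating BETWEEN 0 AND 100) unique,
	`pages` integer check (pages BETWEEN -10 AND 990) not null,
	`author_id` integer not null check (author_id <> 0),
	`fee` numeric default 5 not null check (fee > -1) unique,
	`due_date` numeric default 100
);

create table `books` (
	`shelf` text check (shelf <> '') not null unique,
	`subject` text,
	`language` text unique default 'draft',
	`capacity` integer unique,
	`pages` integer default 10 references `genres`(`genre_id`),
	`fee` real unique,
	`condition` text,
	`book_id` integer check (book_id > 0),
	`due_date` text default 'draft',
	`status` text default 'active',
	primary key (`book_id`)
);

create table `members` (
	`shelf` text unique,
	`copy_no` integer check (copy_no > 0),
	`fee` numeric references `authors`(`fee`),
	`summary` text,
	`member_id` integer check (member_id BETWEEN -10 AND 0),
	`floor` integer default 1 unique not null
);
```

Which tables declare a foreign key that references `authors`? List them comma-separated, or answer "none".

- members.fee references authors(fee).

members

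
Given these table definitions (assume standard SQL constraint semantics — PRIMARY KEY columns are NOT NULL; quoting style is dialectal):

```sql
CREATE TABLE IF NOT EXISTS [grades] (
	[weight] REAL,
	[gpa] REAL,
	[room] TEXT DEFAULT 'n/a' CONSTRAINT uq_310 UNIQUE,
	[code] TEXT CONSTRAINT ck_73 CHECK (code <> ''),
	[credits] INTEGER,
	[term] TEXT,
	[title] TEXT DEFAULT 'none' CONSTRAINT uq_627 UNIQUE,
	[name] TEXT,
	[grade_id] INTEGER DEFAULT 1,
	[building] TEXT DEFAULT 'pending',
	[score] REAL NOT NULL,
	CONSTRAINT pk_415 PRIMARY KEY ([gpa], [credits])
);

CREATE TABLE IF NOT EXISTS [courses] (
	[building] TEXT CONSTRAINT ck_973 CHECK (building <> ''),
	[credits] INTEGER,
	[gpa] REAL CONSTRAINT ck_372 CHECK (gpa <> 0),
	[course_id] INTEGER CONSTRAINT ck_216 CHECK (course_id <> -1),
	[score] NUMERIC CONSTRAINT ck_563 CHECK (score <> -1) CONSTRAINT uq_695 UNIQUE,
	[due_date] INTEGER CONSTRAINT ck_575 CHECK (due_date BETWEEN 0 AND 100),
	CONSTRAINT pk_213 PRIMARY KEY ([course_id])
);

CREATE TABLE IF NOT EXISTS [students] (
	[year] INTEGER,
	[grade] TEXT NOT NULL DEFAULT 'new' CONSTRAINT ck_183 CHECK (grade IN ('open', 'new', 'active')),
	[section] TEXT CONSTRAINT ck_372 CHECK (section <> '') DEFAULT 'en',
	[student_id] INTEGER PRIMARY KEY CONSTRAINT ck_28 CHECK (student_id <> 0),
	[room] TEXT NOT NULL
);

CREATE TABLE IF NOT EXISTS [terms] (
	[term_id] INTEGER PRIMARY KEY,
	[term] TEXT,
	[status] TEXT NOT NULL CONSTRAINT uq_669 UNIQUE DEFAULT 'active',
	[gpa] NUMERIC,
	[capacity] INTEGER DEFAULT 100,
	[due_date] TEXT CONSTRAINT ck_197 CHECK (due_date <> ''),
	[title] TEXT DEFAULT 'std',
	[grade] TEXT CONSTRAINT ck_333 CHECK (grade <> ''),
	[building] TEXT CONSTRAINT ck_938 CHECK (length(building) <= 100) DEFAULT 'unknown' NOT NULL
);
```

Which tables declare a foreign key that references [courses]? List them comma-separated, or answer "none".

none

No REFERENCES clause anywhere in the schema names courses.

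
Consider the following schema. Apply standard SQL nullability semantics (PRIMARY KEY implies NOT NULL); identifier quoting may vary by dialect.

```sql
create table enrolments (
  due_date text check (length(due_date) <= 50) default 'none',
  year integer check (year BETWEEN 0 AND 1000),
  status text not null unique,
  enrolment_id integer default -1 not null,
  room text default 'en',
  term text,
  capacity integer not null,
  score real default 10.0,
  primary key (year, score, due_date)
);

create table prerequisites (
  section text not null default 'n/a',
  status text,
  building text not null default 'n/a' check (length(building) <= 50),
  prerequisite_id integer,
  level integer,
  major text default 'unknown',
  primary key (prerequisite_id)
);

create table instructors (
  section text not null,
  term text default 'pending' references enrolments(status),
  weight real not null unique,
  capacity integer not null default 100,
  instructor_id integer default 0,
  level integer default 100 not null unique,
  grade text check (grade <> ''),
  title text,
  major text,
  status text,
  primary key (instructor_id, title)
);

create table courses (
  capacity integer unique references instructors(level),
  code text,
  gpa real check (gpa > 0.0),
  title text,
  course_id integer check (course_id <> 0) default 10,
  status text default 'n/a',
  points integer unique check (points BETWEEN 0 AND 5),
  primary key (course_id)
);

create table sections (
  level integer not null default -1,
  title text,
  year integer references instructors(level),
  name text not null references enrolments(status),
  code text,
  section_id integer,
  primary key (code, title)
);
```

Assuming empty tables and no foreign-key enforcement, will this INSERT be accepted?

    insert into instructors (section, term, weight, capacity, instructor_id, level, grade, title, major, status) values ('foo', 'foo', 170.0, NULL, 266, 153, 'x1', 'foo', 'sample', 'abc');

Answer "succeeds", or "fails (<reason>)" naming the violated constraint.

fails (NOT NULL on capacity)

capacity is explicitly set to NULL, but capacity is declared NOT NULL.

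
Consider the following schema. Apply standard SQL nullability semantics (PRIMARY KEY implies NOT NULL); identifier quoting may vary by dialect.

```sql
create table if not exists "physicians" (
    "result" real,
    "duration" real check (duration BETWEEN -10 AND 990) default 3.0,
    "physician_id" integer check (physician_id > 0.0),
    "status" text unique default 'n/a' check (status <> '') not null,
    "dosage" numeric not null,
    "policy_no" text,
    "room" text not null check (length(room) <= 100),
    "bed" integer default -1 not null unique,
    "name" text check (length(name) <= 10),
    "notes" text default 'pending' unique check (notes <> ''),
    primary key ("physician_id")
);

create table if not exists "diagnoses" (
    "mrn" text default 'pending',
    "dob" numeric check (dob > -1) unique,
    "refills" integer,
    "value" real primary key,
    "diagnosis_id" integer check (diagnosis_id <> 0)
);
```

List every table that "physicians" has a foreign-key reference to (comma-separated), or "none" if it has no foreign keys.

none

No column in physicians has a REFERENCES clause.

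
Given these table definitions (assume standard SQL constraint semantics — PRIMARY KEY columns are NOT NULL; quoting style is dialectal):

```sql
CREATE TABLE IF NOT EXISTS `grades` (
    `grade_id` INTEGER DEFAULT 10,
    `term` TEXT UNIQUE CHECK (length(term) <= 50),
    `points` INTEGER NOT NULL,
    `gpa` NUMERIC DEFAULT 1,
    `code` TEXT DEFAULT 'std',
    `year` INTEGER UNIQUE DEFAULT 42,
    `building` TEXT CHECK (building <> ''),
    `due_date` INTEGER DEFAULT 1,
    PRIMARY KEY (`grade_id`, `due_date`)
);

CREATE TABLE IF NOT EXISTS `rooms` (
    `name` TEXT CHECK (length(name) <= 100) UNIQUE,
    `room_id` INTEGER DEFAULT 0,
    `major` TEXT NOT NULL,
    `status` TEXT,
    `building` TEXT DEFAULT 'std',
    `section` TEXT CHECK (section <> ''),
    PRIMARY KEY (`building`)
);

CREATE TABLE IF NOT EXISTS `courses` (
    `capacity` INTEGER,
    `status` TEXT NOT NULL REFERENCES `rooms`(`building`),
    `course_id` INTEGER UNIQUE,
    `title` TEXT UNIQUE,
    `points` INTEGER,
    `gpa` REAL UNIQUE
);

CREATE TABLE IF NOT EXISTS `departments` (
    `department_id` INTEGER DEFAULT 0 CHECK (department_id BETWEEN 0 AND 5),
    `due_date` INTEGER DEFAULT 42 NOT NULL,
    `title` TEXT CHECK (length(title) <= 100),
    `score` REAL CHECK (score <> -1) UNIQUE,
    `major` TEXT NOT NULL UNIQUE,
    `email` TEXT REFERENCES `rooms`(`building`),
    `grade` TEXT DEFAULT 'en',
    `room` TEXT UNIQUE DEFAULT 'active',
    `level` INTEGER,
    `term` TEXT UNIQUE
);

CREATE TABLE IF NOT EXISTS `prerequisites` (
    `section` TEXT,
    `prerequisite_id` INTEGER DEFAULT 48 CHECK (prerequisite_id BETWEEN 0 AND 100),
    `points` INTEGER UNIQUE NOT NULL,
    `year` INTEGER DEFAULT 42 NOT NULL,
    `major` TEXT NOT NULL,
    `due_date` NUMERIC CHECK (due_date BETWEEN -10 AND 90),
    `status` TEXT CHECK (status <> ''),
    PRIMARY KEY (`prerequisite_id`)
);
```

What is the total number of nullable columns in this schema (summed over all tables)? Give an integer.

grades: 5 nullable (term, gpa, code, year, building — PK (grade_id, due_date) and explicit NOT NULL columns excluded).
rooms: 4 nullable (name, room_id, status, section — PK (building) and explicit NOT NULL columns excluded).
courses: 5 nullable (capacity, course_id, title, points, gpa — PK none and explicit NOT NULL columns excluded).
departments: 8 nullable (department_id, title, score, email, grade, room, level, term — PK none and explicit NOT NULL columns excluded).
prerequisites: 3 nullable (section, due_date, status — PK (prerequisite_id) and explicit NOT NULL columns excluded).
Total: 5 + 4 + 5 + 8 + 3 = 25.

25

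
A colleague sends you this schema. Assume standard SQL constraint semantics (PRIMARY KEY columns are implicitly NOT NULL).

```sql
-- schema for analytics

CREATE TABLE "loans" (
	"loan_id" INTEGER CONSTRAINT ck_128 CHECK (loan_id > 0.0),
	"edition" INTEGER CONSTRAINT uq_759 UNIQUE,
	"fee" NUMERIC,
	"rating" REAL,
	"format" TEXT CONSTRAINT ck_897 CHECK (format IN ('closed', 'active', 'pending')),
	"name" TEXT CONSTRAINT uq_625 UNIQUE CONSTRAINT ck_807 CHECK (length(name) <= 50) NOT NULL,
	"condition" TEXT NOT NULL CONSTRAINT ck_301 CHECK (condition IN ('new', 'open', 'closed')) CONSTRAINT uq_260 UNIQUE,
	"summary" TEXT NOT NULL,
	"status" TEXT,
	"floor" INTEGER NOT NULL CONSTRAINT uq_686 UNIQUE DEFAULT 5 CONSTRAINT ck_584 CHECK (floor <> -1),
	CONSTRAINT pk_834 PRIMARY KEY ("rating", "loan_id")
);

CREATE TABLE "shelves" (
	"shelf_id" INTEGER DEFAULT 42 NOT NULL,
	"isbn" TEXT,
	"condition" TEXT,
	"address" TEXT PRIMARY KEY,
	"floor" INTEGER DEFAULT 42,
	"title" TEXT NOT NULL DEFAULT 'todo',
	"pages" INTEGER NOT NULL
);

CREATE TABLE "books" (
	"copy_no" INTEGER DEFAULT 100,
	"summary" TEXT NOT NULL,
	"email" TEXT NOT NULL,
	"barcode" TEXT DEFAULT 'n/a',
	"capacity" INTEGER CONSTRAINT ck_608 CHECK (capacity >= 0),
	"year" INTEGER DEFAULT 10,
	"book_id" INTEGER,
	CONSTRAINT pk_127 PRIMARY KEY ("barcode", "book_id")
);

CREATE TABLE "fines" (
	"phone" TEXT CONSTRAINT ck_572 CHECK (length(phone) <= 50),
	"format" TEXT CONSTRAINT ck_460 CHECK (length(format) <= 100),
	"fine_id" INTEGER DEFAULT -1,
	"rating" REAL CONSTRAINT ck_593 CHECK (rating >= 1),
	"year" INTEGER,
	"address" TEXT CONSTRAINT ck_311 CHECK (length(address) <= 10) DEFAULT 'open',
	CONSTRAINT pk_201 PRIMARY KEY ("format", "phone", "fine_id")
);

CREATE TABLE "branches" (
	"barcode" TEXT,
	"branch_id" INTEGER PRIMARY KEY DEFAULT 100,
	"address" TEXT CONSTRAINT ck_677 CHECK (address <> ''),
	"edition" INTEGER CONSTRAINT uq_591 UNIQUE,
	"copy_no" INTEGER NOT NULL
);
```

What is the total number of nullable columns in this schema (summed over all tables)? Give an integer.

loans: 4 nullable (edition, fee, format, status — PK (rating, loan_id) and explicit NOT NULL columns excluded).
shelves: 3 nullable (isbn, condition, floor — PK (address) and explicit NOT NULL columns excluded).
books: 3 nullable (copy_no, capacity, year — PK (barcode, book_id) and explicit NOT NULL columns excluded).
fines: 3 nullable (rating, year, address — PK (format, phone, fine_id) and explicit NOT NULL columns excluded).
branches: 3 nullable (barcode, address, edition — PK (branch_id) and explicit NOT NULL columns excluded).
Total: 4 + 3 + 3 + 3 + 3 = 16.

16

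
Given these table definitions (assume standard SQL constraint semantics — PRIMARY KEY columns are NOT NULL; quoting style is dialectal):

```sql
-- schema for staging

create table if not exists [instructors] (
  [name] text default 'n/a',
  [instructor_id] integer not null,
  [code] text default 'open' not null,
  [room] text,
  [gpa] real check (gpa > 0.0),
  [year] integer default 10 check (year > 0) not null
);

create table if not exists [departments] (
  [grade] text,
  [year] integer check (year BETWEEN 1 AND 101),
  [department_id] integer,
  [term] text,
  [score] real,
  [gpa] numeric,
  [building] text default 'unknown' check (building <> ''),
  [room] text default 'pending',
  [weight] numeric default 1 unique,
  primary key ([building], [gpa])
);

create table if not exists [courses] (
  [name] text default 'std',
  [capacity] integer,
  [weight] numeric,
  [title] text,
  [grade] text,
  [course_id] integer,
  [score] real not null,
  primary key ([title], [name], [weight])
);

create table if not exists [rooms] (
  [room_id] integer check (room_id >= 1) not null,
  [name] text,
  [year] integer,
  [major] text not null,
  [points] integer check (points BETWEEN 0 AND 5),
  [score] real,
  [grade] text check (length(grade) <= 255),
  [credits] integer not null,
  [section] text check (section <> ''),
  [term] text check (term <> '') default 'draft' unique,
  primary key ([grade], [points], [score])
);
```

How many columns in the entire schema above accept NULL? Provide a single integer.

17

instructors: 3 nullable (name, room, gpa — PK none and explicit NOT NULL columns excluded).
departments: 7 nullable (grade, year, department_id, term, score, room, weight — PK (building, gpa) and explicit NOT NULL columns excluded).
courses: 3 nullable (capacity, grade, course_id — PK (title, name, weight) and explicit NOT NULL columns excluded).
rooms: 4 nullable (name, year, section, term — PK (grade, points, score) and explicit NOT NULL columns excluded).
Total: 3 + 7 + 3 + 4 = 17.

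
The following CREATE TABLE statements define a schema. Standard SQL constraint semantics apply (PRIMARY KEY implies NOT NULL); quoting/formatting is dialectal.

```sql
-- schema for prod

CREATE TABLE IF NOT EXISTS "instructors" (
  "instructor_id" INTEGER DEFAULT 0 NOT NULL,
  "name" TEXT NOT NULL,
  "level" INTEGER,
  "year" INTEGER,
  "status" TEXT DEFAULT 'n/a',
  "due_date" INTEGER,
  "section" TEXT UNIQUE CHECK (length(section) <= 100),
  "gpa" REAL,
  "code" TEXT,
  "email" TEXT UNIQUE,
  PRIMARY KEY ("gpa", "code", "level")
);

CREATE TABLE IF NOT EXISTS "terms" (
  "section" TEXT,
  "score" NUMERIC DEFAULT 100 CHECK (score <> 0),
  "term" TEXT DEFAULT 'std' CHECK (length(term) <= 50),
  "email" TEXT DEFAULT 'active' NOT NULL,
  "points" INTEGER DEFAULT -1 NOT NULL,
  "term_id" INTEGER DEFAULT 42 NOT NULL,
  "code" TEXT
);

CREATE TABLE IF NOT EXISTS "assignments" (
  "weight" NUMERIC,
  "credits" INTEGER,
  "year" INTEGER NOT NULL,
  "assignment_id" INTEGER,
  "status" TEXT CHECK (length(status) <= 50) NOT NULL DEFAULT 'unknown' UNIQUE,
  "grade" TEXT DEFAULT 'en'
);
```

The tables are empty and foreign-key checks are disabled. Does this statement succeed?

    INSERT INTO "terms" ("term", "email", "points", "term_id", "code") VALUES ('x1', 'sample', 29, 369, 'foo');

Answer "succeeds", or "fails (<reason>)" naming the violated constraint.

NOT NULL columns: email is supplied; points is supplied; term_id is supplied.
CHECK constraints: 'x1' satisfies (length(term) <= 50).
No constraint is violated.

succeeds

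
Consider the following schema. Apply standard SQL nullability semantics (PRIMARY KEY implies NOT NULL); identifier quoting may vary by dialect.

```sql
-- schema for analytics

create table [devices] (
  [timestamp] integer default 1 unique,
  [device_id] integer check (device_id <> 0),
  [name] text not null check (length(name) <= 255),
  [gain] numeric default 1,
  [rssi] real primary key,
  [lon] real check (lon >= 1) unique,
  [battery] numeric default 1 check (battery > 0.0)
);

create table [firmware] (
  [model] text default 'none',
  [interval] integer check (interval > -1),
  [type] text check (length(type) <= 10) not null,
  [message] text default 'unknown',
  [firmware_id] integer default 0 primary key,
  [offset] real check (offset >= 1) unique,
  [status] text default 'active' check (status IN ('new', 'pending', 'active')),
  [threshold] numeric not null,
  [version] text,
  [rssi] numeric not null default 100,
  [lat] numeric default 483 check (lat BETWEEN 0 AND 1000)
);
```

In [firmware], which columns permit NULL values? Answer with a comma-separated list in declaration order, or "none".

model, interval, message, offset, status, version, lat

- model: DEFAULT only fills an omitted column; an explicit NULL is still allowed → nullable.
- interval: CHECK does not forbid NULL (a CHECK constraint passes when its expression is NULL) → nullable.
- type: declared NOT NULL → not nullable.
- message: DEFAULT only fills an omitted column; an explicit NULL is still allowed → nullable.
- firmware_id: part of the PRIMARY KEY, which implies NOT NULL → not nullable.
- offset: CHECK does not forbid NULL (a CHECK constraint passes when its expression is NULL) → nullable.
- status: CHECK does not forbid NULL (a CHECK constraint passes when its expression is NULL) → nullable.
- threshold: declared NOT NULL → not nullable.
- version: no NOT NULL constraint applies → nullable.
- rssi: declared NOT NULL → not nullable.
- lat: CHECK does not forbid NULL (a CHECK constraint passes when its expression is NULL) → nullable.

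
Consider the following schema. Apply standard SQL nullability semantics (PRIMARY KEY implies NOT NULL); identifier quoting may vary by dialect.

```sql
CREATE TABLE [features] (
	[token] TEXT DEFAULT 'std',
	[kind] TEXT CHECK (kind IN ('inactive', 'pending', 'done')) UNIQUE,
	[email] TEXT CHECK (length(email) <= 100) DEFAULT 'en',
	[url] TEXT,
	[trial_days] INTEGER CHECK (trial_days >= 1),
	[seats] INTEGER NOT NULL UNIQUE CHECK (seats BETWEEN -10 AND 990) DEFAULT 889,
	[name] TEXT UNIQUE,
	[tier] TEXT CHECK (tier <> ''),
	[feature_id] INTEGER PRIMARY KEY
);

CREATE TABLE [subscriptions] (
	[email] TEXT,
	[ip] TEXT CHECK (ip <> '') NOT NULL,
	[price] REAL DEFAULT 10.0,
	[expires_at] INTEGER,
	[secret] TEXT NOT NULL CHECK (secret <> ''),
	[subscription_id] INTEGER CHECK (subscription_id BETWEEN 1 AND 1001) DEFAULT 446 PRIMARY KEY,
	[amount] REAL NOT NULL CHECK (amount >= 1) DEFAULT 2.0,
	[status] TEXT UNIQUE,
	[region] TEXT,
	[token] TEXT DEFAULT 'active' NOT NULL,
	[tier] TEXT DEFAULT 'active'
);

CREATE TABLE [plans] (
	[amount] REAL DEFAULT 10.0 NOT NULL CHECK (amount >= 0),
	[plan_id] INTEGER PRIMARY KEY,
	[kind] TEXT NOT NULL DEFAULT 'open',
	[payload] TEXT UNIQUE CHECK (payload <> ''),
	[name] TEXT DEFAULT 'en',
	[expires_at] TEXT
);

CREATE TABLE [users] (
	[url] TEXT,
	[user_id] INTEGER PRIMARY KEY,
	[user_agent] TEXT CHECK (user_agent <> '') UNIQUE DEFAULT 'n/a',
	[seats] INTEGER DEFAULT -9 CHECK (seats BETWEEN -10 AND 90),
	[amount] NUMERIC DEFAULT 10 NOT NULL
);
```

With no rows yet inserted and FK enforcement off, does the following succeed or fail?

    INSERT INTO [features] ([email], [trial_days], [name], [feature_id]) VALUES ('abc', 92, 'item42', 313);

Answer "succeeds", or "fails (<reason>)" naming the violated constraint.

succeeds

NOT NULL columns: feature_id is supplied; seats defaults to 889.
CHECK constraints: 'abc' satisfies (length(email) <= 100); 92 satisfies (trial_days >= 1).
No constraint is violated.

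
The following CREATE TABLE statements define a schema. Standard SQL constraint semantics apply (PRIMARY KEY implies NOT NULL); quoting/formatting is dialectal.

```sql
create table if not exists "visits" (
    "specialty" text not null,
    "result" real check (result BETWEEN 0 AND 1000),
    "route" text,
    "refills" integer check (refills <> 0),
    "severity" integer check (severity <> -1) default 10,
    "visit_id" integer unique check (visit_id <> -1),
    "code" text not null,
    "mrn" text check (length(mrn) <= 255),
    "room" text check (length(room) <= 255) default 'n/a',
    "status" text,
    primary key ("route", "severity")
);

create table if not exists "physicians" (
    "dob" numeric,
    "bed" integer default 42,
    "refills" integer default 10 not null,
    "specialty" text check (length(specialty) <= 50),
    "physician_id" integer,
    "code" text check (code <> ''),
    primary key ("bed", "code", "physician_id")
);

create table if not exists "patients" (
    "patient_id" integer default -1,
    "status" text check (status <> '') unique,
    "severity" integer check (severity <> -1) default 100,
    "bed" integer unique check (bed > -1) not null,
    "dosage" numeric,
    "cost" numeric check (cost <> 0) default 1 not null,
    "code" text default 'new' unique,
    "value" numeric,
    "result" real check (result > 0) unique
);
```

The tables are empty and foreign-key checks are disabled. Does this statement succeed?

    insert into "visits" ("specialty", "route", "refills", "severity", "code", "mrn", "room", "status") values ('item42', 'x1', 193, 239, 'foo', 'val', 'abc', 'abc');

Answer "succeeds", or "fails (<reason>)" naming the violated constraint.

NOT NULL columns: code is supplied; route is supplied; severity is supplied; specialty is supplied.
CHECK constraints: 193 satisfies (refills <> 0); 239 satisfies (severity <> -1); 'val' satisfies (length(mrn) <= 255); 'abc' satisfies (length(room) <= 255).
No constraint is violated.

succeeds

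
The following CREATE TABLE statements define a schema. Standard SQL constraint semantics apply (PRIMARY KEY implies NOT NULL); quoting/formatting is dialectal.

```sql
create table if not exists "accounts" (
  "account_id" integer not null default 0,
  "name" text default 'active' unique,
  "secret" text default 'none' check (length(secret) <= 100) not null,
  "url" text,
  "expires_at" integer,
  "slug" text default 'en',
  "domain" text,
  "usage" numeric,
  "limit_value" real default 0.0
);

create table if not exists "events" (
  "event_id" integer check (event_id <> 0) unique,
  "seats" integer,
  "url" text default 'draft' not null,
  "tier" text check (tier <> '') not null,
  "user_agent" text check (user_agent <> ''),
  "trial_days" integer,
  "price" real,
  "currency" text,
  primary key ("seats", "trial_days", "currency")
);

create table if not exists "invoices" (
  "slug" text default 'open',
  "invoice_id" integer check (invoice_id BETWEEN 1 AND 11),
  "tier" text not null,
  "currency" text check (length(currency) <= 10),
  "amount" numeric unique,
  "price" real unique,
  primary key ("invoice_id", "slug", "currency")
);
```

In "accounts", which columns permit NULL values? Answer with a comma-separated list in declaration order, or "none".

- account_id: declared NOT NULL → not nullable.
- name: UNIQUE does not imply NOT NULL → nullable.
- secret: declared NOT NULL → not nullable.
- url: no NOT NULL constraint applies → nullable.
- expires_at: no NOT NULL constraint applies → nullable.
- slug: DEFAULT only fills an omitted column; an explicit NULL is still allowed → nullable.
- domain: no NOT NULL constraint applies → nullable.
- usage: no NOT NULL constraint applies → nullable.
- limit_value: DEFAULT only fills an omitted column; an explicit NULL is still allowed → nullable.

name, url, expires_at, slug, domain, usage, limit_value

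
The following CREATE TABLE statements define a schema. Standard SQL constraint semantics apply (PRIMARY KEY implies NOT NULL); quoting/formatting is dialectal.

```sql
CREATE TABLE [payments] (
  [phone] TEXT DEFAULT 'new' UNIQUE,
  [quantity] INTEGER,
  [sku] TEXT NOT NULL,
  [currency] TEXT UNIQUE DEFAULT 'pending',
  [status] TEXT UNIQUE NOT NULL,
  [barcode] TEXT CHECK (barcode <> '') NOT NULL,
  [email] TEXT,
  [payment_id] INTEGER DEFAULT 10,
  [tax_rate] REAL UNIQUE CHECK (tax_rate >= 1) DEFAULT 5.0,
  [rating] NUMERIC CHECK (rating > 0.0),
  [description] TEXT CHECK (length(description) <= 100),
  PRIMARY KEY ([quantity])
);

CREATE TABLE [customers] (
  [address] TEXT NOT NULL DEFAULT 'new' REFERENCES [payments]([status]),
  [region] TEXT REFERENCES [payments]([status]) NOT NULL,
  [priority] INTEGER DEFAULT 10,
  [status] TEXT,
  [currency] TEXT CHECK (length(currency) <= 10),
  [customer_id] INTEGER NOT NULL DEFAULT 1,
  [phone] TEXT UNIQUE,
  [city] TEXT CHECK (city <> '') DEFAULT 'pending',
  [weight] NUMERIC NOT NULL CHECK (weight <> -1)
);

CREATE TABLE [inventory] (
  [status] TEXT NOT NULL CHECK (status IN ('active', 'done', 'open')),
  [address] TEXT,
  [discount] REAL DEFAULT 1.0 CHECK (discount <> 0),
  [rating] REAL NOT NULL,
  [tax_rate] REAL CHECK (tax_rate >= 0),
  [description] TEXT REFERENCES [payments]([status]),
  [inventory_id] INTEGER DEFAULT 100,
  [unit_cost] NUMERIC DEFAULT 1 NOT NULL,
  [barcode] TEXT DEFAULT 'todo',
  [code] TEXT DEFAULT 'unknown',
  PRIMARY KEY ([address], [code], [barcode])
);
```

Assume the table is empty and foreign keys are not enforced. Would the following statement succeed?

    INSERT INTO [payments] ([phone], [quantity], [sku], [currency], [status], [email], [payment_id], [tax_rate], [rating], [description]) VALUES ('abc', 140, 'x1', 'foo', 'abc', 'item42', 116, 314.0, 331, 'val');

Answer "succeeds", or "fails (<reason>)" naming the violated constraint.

barcode is omitted from the column list and has no DEFAULT, so it would receive NULL.
But barcode is declared NOT NULL.

fails (NOT NULL on barcode)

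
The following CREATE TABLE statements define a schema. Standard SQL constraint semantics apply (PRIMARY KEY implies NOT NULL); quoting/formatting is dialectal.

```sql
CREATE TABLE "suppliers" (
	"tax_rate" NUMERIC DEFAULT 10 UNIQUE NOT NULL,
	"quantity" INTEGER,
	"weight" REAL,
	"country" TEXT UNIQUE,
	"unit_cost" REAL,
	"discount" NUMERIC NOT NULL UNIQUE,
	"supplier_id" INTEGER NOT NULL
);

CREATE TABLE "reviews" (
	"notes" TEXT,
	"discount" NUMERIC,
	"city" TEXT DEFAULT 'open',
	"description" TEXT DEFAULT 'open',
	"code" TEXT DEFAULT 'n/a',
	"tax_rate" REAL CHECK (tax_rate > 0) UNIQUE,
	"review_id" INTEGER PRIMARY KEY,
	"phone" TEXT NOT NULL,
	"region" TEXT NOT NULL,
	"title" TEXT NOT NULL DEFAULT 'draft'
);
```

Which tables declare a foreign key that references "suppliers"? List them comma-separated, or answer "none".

none

No REFERENCES clause anywhere in the schema names suppliers.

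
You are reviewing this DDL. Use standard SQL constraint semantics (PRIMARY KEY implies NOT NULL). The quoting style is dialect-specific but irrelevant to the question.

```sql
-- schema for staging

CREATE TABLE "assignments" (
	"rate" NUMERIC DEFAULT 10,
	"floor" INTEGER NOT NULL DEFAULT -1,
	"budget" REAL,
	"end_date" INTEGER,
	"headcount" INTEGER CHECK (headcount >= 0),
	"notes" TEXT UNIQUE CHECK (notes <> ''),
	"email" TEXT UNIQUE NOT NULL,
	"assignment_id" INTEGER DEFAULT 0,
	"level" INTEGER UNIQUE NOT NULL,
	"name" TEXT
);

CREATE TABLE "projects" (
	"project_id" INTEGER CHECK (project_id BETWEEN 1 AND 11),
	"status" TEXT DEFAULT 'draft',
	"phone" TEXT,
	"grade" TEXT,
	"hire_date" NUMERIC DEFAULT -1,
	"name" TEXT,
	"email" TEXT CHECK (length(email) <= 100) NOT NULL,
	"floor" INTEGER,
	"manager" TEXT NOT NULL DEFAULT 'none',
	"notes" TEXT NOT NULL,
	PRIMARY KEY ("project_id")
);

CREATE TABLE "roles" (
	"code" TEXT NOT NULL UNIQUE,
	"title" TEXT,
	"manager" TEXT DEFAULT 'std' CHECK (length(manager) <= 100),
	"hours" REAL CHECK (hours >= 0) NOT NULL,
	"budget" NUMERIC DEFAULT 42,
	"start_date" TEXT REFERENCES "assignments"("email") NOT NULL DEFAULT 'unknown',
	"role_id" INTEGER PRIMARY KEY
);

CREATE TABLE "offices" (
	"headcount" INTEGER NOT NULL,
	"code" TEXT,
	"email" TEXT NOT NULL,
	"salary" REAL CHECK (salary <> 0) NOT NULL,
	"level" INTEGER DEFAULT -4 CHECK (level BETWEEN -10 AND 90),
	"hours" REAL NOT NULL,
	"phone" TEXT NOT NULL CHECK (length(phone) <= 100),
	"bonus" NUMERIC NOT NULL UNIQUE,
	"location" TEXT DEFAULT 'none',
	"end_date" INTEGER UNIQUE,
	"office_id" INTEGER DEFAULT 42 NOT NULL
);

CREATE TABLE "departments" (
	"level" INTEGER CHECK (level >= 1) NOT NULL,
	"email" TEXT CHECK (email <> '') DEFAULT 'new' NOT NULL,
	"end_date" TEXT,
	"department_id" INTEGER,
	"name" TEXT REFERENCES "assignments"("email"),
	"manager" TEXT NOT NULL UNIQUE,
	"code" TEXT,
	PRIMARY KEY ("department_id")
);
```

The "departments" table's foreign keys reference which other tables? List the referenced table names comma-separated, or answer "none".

- name REFERENCES assignments(email).

assignments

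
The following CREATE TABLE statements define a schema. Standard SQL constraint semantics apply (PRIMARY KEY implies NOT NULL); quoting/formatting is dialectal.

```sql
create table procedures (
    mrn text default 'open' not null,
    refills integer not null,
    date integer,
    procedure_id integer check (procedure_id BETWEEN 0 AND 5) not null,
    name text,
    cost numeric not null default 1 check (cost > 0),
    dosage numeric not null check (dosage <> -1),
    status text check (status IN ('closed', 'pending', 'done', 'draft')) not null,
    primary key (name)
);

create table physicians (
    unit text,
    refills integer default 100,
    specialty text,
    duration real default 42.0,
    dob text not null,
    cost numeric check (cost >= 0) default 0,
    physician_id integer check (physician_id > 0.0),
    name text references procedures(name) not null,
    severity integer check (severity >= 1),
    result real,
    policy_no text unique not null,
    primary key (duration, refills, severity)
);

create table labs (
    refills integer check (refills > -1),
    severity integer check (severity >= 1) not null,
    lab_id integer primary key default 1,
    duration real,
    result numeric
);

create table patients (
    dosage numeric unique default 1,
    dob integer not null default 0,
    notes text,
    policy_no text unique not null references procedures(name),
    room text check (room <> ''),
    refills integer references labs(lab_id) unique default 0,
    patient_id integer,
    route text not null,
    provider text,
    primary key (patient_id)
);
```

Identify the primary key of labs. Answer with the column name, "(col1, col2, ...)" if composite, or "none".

lab_id is declared PRIMARY KEY inline on the column.

lab_id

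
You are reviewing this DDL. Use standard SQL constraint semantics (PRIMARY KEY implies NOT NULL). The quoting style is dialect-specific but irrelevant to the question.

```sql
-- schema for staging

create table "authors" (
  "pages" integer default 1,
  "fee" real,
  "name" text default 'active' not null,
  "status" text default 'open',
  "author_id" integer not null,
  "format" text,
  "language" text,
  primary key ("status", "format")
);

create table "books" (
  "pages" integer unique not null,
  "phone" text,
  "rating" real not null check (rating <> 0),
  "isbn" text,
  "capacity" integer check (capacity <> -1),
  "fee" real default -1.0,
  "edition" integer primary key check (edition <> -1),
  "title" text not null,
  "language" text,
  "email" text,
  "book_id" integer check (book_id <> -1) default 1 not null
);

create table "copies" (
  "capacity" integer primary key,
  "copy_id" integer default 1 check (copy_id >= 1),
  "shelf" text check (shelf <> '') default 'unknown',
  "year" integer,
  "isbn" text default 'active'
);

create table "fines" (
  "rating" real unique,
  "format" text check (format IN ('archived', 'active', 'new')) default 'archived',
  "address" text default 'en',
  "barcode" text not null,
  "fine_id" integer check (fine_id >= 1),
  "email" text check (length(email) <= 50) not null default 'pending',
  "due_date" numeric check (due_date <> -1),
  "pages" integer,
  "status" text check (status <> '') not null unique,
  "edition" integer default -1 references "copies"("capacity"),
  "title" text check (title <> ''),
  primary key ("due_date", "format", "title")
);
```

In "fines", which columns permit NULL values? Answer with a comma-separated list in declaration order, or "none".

rating, address, fine_id, pages, edition

- rating: UNIQUE does not imply NOT NULL → nullable.
- format: part of the PRIMARY KEY, which implies NOT NULL → not nullable.
- address: DEFAULT only fills an omitted column; an explicit NULL is still allowed → nullable.
- barcode: declared NOT NULL → not nullable.
- fine_id: CHECK does not forbid NULL (a CHECK constraint passes when its expression is NULL) → nullable.
- email: declared NOT NULL → not nullable.
- due_date: part of the PRIMARY KEY, which implies NOT NULL → not nullable.
- pages: no NOT NULL constraint applies → nullable.
- status: declared NOT NULL → not nullable.
- edition: a foreign key column may be NULL unless separately constrained → nullable.
- title: part of the PRIMARY KEY, which implies NOT NULL → not nullable.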